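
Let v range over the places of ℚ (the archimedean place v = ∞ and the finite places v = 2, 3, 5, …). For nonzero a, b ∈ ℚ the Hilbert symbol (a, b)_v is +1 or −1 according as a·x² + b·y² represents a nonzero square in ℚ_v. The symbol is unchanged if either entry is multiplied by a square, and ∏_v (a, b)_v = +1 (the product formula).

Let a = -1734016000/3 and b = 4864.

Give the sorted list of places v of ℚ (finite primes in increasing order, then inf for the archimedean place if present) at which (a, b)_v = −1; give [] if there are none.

(a, b) ≡ (-203205, 19) mod (ℚ^×)²; places V = {2, 3, 5, 19, 23, 31, ∞}.
(a,b)_19: α=1, u≡10; β=1, v≡9 (mod 19); (10|19)=-1, (9|19)=+1; sign (−1)^1·-1^1·+1^1 = +1.
(a,b)_∞: sgn(-203205)=−, sgn(19)=+, so +1.
(a,b)_2: α=10, β=8; u≡3, v≡3 (mod 8); ε(u)ε(v)=1·1, αω(v)=10·1, βω(u)=8·1; sum ≡ 1  ⇒  -1.
(a,b)_3: α=-1, u≡2; β=0, v≡1 (mod 3); (2|3)=-1, (1|3)=+1; sign (−1)^0·-1^0·+1^-1 = +1.
(a,b)_5: α=3, u≡4; β=0, v≡4 (mod 5); (4|5)=+1, (4|5)=+1; sign (−1)^0·+1^0·+1^3 = +1.
(a,b)_23: α=1, u≡15; β=0, v≡11 (mod 23); (15|23)=-1, (11|23)=-1; sign (−1)^0·-1^0·-1^1 = -1.
(a,b)_31: α=1, u≡30; β=0, v≡28 (mod 31); (30|31)=-1, (28|31)=+1; sign (−1)^0·-1^0·+1^1 = +1.
(-203205, 19 / ℚ) ramifies at {2, 23}: a division algebra.

[2, 23]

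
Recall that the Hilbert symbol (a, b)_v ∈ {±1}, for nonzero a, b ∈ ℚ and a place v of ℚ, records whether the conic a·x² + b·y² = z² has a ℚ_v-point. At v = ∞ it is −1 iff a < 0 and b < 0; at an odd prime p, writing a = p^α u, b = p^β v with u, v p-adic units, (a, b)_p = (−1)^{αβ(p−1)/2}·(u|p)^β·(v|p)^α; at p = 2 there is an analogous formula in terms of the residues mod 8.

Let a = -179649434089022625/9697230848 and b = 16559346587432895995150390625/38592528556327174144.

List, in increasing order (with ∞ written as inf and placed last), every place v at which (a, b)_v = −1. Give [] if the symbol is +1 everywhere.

(a, b) ≡ (-210, 65) mod (ℚ^×)²; places V = {2, 3, 5, 7, 13, 17, 37, 41, ∞}.
(a,b)_37: α=2, u≡4; β=2, v≡9 (mod 37); (4|37)=+1, (9|37)=+1; sign (−1)^0·+1^2·+1^2 = +1.
(a,b)_41: α=0, u≡33; β=-2, v≡15 (mod 41); (33|41)=+1, (15|41)=-1; sign (−1)^0·+1^-2·-1^0 = +1.
(a,b)_7: α=5, u≡3; β=10, v≡1 (mod 7); (3|7)=-1, (1|7)=+1; sign (−1)^0·-1^10·+1^5 = +1.
(a,b)_∞: sgn(-210)=−, sgn(65)=+, so +1.
(a,b)_13: α=4, u≡6; β=5, v≡6 (mod 13); (6|13)=-1, (6|13)=-1; sign (−1)^0·-1^5·-1^4 = -1.
(a,b)_5: α=3, u≡3; β=9, v≡3 (mod 5); (3|5)=-1, (3|5)=-1; sign (−1)^0·-1^9·-1^3 = +1.
(a,b)_17: α=-2, u≡14; β=-4, v≡3 (mod 17); (14|17)=-1, (3|17)=-1; sign (−1)^0·-1^-4·-1^-2 = +1.
(a,b)_3: α=7, u≡2; β=10, v≡2 (mod 3); (2|3)=-1, (2|3)=-1; sign (−1)^0·-1^10·-1^7 = -1.
(a,b)_2: α=-25, β=-38; u≡7, v≡1 (mod 8); ε(u)ε(v)=1·0, αω(v)=-25·0, βω(u)=-38·0; sum ≡ 0  ⇒  +1.
|Ram(-210, 65)| = 2, even; anisotropic at {3, 13}.

[3, 13]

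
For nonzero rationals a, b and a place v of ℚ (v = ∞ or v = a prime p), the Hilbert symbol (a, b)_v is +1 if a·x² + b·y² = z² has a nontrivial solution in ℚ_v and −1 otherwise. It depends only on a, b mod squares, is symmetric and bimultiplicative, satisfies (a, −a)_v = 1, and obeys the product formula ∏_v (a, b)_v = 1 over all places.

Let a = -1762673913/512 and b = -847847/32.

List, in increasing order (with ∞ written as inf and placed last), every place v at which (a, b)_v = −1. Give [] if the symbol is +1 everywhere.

Mod squares: a ≡ -546, b ≡ -286. Check v ∈ {∞, 2, 3, 7, 11, 13}.
v=∞: -546 < 0 and -286 < 0  ⇒  (a,b)_∞ = -1.
v=2: v_2(a)=-9, v_2(b)=-5; units ≡ 7, 1 (mod 8); ε·ε+αω+βω = 1·0+-9·0+-5·0 ≡ 0  ⇒  (a,b)_2 = +1.
v=7: a=7^3·(≡3), b=7^2·(≡2) mod 7; (3|7)=-1, (2|7)=+1; (−1)^{3·2·3}·(-1)^2·(+1)^3 = +1.
v=11: a=11^4·(≡4), b=11^3·(≡10) mod 11; (4|11)=+1, (10|11)=-1; (−1)^{4·3·5}·(+1)^3·(-1)^4 = +1.
v=3: a=3^3·(≡1), b=3^0·(≡2) mod 3; (1|3)=+1, (2|3)=-1; (−1)^{3·0·1}·(+1)^0·(-1)^3 = -1.
v=13: a=13^1·(≡10), b=13^1·(≡9) mod 13; (10|13)=+1, (9|13)=+1; (−1)^{1·1·6}·(+1)^1·(+1)^1 = +1.
(-546, -286 / ℚ) ramifies at {3, ∞}: a division algebra.

[3, inf]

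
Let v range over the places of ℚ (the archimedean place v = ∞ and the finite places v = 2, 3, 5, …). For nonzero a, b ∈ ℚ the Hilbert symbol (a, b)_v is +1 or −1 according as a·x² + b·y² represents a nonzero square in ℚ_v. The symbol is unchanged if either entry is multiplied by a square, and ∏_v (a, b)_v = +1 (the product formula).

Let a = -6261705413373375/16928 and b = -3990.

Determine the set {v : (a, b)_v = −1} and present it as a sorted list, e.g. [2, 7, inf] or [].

(a, b) ≡ (-3230, -3990) mod (ℚ^×)²; places V = {2, 3, 5, 7, 17, 19, 23, 47, ∞}.
(a,b)_17: α=1, u≡5; β=0, v≡5 (mod 17); (5|17)=-1, (5|17)=-1; sign (−1)^0·-1^0·-1^1 = -1.
(a,b)_23: α=-2, u≡12; β=0, v≡12 (mod 23); (12|23)=+1, (12|23)=+1; sign (−1)^0·+1^0·+1^-2 = +1.
(a,b)_2: α=-5, β=1; u≡1, v≡5 (mod 8); ε(u)ε(v)=0·0, αω(v)=-5·1, βω(u)=1·0; sum ≡ 1  ⇒  -1.
(a,b)_3: α=4, u≡1; β=1, v≡2 (mod 3); (1|3)=+1, (2|3)=-1; sign (−1)^0·+1^1·-1^4 = +1.
(a,b)_7: α=4, u≡4; β=1, v≡4 (mod 7); (4|7)=+1, (4|7)=+1; sign (−1)^0·+1^1·+1^4 = +1.
(a,b)_5: α=3, u≡1; β=1, v≡2 (mod 5); (1|5)=+1, (2|5)=-1; sign (−1)^0·+1^1·-1^3 = -1.
(a,b)_19: α=3, u≡7; β=1, v≡18 (mod 19); (7|19)=+1, (18|19)=-1; sign (−1)^1·+1^1·-1^3 = +1.
(a,b)_∞: sgn(-3230)=−, sgn(-3990)=−, so -1.
(a,b)_47: α=2, u≡40; β=0, v≡5 (mod 47); (40|47)=-1, (5|47)=-1; sign (−1)^0·-1^0·-1^2 = +1.
|Ram(-3230, -3990)| = 4, even; anisotropic at {2, 5, 17, ∞}.

[2, 5, 17, inf]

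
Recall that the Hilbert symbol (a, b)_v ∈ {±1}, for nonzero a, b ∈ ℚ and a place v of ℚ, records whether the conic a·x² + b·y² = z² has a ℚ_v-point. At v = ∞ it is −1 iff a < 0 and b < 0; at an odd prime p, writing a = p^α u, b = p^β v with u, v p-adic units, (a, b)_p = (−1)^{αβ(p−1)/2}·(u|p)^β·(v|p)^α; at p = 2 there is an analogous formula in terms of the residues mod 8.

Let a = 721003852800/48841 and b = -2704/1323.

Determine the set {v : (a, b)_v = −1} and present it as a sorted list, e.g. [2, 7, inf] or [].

[11, 23]

(a, b) ≡ (3129357, -3) mod (ℚ^×)²; places V = {2, 3, 5, 7, 11, 13, 17, 19, 23, 31, ∞}.
(a,b)_17: α=-2, u≡14; β=0, v≡6 (mod 17); (14|17)=-1, (6|17)=-1; sign (−1)^0·-1^0·-1^-2 = +1.
(a,b)_5: α=2, u≡2; β=0, v≡2 (mod 5); (2|5)=-1, (2|5)=-1; sign (−1)^0·-1^0·-1^2 = +1.
(a,b)_2: α=10, β=4; u≡5, v≡5 (mod 8); ε(u)ε(v)=0·0, αω(v)=10·1, βω(u)=4·1; sum ≡ 0  ⇒  +1.
(a,b)_7: α=1, u≡3; β=-2, v≡2 (mod 7); (3|7)=-1, (2|7)=+1; sign (−1)^0·-1^-2·+1^1 = +1.
(a,b)_31: α=1, u≡21; β=0, v≡10 (mod 31); (21|31)=-1, (10|31)=+1; sign (−1)^0·-1^0·+1^1 = +1.
(a,b)_19: α=1, u≡6; β=0, v≡9 (mod 19); (6|19)=+1, (9|19)=+1; sign (−1)^0·+1^0·+1^1 = +1.
(a,b)_11: α=1, u≡3; β=0, v≡8 (mod 11); (3|11)=+1, (8|11)=-1; sign (−1)^0·+1^0·-1^1 = -1.
(a,b)_∞: sgn(3129357)=+, sgn(-3)=−, so +1.
(a,b)_13: α=-2, u≡12; β=2, v≡1 (mod 13); (12|13)=+1, (1|13)=+1; sign (−1)^0·+1^2·+1^-2 = +1.
(a,b)_3: α=3, u≡1; β=-3, v≡2 (mod 3); (1|3)=+1, (2|3)=-1; sign (−1)^1·+1^-3·-1^3 = +1.
(a,b)_23: α=1, u≡22; β=0, v≡20 (mod 23); (22|23)=-1, (20|23)=-1; sign (−1)^0·-1^0·-1^1 = -1.
(3129357, -3 / ℚ) ramifies at {11, 23}: a division algebra.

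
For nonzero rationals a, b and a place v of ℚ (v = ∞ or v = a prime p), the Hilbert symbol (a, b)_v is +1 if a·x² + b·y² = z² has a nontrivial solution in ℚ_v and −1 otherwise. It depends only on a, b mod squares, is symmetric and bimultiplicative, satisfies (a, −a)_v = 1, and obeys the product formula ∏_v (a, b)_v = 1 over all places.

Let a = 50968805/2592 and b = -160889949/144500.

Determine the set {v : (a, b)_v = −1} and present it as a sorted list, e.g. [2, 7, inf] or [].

Mod squares: a ≡ 121210, b ≡ -6105. Check v ∈ {∞, 2, 3, 5, 11, 17, 23, 29, 31, 37}.
v=11: a=11^0·(≡9), b=11^5·(≡6) mod 11; (9|11)=+1, (6|11)=-1; (−1)^{0·5·5}·(+1)^5·(-1)^0 = +1.
v=23: a=23^1·(≡12), b=23^0·(≡3) mod 23; (12|23)=+1, (3|23)=+1; (−1)^{1·0·11}·(+1)^0·(+1)^1 = +1.
v=29: a=29^2·(≡18), b=29^0·(≡26) mod 29; (18|29)=-1, (26|29)=-1; (−1)^{2·0·14}·(-1)^0·(-1)^2 = +1.
v=3: a=3^-4·(≡1), b=3^3·(≡2) mod 3; (1|3)=+1, (2|3)=-1; (−1)^{-4·3·1}·(+1)^3·(-1)^-4 = +1.
v=∞: 121210 > 0 and -6105 < 0  ⇒  (a,b)_∞ = +1.
v=5: a=5^1·(≡3), b=5^-3·(≡1) mod 5; (3|5)=-1, (1|5)=+1; (−1)^{1·-3·2}·(-1)^-3·(+1)^1 = -1.
v=2: v_2(a)=-5, v_2(b)=-2; units ≡ 5, 7 (mod 8); ε·ε+αω+βω = 0·1+-5·0+-2·1 ≡ 0  ⇒  (a,b)_2 = +1.
v=17: a=17^1·(≡12), b=17^-2·(≡13) mod 17; (12|17)=-1, (13|17)=+1; (−1)^{1·-2·8}·(-1)^-2·(+1)^1 = +1.
v=37: a=37^0·(≡5), b=37^1·(≡18) mod 37; (5|37)=-1, (18|37)=-1; (−1)^{0·1·18}·(-1)^1·(-1)^0 = -1.
v=31: a=31^1·(≡20), b=31^0·(≡16) mod 31; (20|31)=+1, (16|31)=+1; (−1)^{1·0·15}·(+1)^0·(+1)^1 = +1.
(121210, -6105 / ℚ) ramifies at {5, 37}: a division algebra.

[5, 37]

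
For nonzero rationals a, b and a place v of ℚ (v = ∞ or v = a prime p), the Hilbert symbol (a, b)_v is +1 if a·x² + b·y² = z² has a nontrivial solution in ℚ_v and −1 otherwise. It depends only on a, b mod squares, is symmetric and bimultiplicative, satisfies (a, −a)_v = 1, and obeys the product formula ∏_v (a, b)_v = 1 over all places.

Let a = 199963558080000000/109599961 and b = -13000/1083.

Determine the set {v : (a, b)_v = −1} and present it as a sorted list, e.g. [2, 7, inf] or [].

(a, b) ≡ (12155, -390) mod (ℚ^×)²; places V = {2, 3, 5, 11, 13, 17, 19, 29, ∞}.
(a,b)_19: α=-4, u≡2; β=-2, v≡5 (mod 19); (2|19)=-1, (5|19)=+1; sign (−1)^0·-1^-2·+1^-4 = +1.
(a,b)_17: α=1, u≡15; β=0, v≡16 (mod 17); (15|17)=+1, (16|17)=+1; sign (−1)^0·+1^0·+1^1 = +1.
(a,b)_∞: sgn(12155)=+, sgn(-390)=−, so +1.
(a,b)_11: α=1, u≡5; β=0, v≡7 (mod 11); (5|11)=+1, (7|11)=-1; sign (−1)^0·+1^0·-1^1 = -1.
(a,b)_5: α=7, u≡4; β=3, v≡2 (mod 5); (4|5)=+1, (2|5)=-1; sign (−1)^0·+1^3·-1^7 = -1.
(a,b)_13: α=5, u≡3; β=1, v≡10 (mod 13); (3|13)=+1, (10|13)=+1; sign (−1)^0·+1^1·+1^5 = +1.
(a,b)_2: α=12, β=3; u≡3, v≡5 (mod 8); ε(u)ε(v)=1·0, αω(v)=12·1, βω(u)=3·1; sum ≡ 1  ⇒  -1.
(a,b)_29: α=-2, u≡20; β=0, v≡5 (mod 29); (20|29)=+1, (5|29)=+1; sign (−1)^0·+1^0·+1^-2 = +1.
(a,b)_3: α=2, u≡2; β=-1, v≡2 (mod 3); (2|3)=-1, (2|3)=-1; sign (−1)^0·-1^-1·-1^2 = -1.
(12155, -390 / ℚ) ramifies at {2, 3, 5, 11}: a division algebra.

[2, 3, 5, 11]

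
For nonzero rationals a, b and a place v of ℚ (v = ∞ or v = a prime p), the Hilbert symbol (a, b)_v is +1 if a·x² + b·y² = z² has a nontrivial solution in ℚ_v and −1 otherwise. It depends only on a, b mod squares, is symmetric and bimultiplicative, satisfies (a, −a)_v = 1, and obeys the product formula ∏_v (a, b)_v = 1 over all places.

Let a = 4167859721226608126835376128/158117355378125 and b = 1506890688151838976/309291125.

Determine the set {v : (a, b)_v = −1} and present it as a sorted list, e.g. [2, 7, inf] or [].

[5, 41]

Mod squares: a ≡ 19065, b ≡ 1010445. Check v ∈ {∞, 2, 3, 5, 7, 11, 13, 31, 41, 43, 53}.
v=31: a=31^1·(≡23), b=31^1·(≡7) mod 31; (23|31)=-1, (7|31)=+1; (−1)^{1·1·15}·(-1)^1·(+1)^1 = +1.
v=13: a=13^-4·(≡11), b=13^-2·(≡7) mod 13; (11|13)=-1, (7|13)=-1; (−1)^{-4·-2·6}·(-1)^-2·(-1)^-4 = +1.
v=7: a=7^6·(≡2), b=7^4·(≡2) mod 7; (2|7)=+1, (2|7)=+1; (−1)^{6·4·3}·(+1)^4·(+1)^6 = +1.
v=∞: 19065 > 0 and 1010445 > 0  ⇒  (a,b)_∞ = +1.
v=43: a=43^4·(≡23), b=43^2·(≡11) mod 43; (23|43)=+1, (11|43)=+1; (−1)^{4·2·21}·(+1)^2·(+1)^4 = +1.
v=5: a=5^-5·(≡3), b=5^-3·(≡4) mod 5; (3|5)=-1, (4|5)=+1; (−1)^{-5·-3·2}·(-1)^-3·(+1)^-5 = -1.
v=53: a=53^2·(≡42), b=53^1·(≡43) mod 53; (42|53)=+1, (43|53)=+1; (−1)^{2·1·26}·(+1)^1·(+1)^2 = +1.
v=3: a=3^11·(≡1), b=3^9·(≡2) mod 3; (1|3)=+1, (2|3)=-1; (−1)^{11·9·1}·(+1)^9·(-1)^11 = +1.
v=41: a=41^1·(≡26), b=41^1·(≡2) mod 41; (26|41)=-1, (2|41)=+1; (−1)^{1·1·20}·(-1)^1·(+1)^1 = -1.
v=2: v_2(a)=14, v_2(b)=8; units ≡ 1, 5 (mod 8); ε·ε+αω+βω = 0·0+14·1+8·0 ≡ 0  ⇒  (a,b)_2 = +1.
v=11: a=11^-6·(≡2), b=11^-4·(≡6) mod 11; (2|11)=-1, (6|11)=-1; (−1)^{-6·-4·5}·(-1)^-4·(-1)^-6 = +1.
|Ram(19065, 1010445)| = 2, even; anisotropic at {5, 41}.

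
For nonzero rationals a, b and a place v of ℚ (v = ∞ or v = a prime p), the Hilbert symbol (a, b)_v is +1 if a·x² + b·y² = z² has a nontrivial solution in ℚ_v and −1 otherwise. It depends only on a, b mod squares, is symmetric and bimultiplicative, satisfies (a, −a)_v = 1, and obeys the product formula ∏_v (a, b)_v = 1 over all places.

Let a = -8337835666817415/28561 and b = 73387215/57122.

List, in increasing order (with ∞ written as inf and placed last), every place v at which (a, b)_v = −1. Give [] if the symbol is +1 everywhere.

(a, b) ≡ (-3135, 6270) mod (ℚ^×)²; places V = {2, 3, 5, 11, 13, 17, 19, ∞}.
(a,b)_∞: sgn(-3135)=−, sgn(6270)=+, so +1.
(a,b)_2: α=0, β=-1; u≡1, v≡7 (mod 8); ε(u)ε(v)=0·1, αω(v)=0·0, βω(u)=-1·0; sum ≡ 0  ⇒  +1.
(a,b)_5: α=1, u≡2; β=1, v≡4 (mod 5); (2|5)=-1, (4|5)=+1; sign (−1)^0·-1^1·+1^1 = -1.
(a,b)_13: α=-4, u≡8; β=-4, v≡9 (mod 13); (8|13)=-1, (9|13)=+1; sign (−1)^0·-1^-4·+1^-4 = +1.
(a,b)_19: α=3, u≡17; β=1, v≡4 (mod 19); (17|19)=+1, (4|19)=+1; sign (−1)^1·+1^1·+1^3 = -1.
(a,b)_17: α=4, u≡10; β=2, v≡3 (mod 17); (10|17)=-1, (3|17)=-1; sign (−1)^0·-1^2·-1^4 = +1.
(a,b)_11: α=3, u≡9; β=1, v≡1 (mod 11); (9|11)=+1, (1|11)=+1; sign (−1)^1·+1^1·+1^3 = -1.
(a,b)_3: α=7, u≡2; β=5, v≡2 (mod 3); (2|3)=-1, (2|3)=-1; sign (−1)^1·-1^5·-1^7 = -1.
(-3135, 6270 / ℚ) ramifies at {3, 5, 11, 19}: a division algebra.

[3, 5, 11, 19]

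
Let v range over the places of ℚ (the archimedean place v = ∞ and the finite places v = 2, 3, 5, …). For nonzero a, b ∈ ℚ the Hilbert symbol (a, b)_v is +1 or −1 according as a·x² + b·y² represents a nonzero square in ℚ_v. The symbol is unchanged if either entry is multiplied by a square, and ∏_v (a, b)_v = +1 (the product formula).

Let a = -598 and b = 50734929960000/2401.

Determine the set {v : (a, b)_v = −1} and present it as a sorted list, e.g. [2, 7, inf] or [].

(a, b) ≡ (-598, 3289) mod (ℚ^×)²; places V = {2, 3, 5, 7, 11, 13, 23, ∞}.
(a,b)_∞: sgn(-598)=−, sgn(3289)=+, so +1.
(a,b)_13: α=1, u≡6; β=1, v≡7 (mod 13); (6|13)=-1, (7|13)=-1; sign (−1)^0·-1^1·-1^1 = +1.
(a,b)_5: α=0, u≡2; β=4, v≡1 (mod 5); (2|5)=-1, (1|5)=+1; sign (−1)^0·-1^4·+1^0 = +1.
(a,b)_3: α=0, u≡2; β=6, v≡1 (mod 3); (2|3)=-1, (1|3)=+1; sign (−1)^0·-1^6·+1^0 = +1.
(a,b)_7: α=0, u≡4; β=-4, v≡6 (mod 7); (4|7)=+1, (6|7)=-1; sign (−1)^0·+1^-4·-1^0 = +1.
(a,b)_2: α=1, β=6; u≡5, v≡1 (mod 8); ε(u)ε(v)=0·0, αω(v)=1·0, βω(u)=6·1; sum ≡ 0  ⇒  +1.
(a,b)_11: α=0, u≡7; β=1, v≡8 (mod 11); (7|11)=-1, (8|11)=-1; sign (−1)^0·-1^1·-1^0 = -1.
(a,b)_23: α=1, u≡20; β=3, v≡19 (mod 23); (20|23)=-1, (19|23)=-1; sign (−1)^1·-1^3·-1^1 = -1.
|Ram(-598, 3289)| = 2, even; anisotropic at {11, 23}.

[11, 23]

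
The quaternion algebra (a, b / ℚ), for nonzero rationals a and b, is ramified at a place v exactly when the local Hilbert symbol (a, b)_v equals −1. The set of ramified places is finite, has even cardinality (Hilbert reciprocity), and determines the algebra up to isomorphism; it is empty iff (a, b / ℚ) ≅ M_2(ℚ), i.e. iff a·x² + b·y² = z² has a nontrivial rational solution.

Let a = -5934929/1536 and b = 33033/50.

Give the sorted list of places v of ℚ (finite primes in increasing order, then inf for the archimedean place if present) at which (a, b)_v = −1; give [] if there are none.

[2, 3, 11, 13]

(a, b) ≡ (-6006, 546) mod (ℚ^×)²; places V = {2, 3, 5, 7, 11, 13, ∞}.
(a,b)_7: α=3, u≡5; β=1, v≡1 (mod 7); (5|7)=-1, (1|7)=+1; sign (−1)^1·-1^1·+1^3 = +1.
(a,b)_2: α=-9, β=-1; u≡5, v≡1 (mod 8); ε(u)ε(v)=0·0, αω(v)=-9·0, βω(u)=-1·1; sum ≡ 1  ⇒  -1.
(a,b)_5: α=0, u≡1; β=-2, v≡4 (mod 5); (1|5)=+1, (4|5)=+1; sign (−1)^0·+1^-2·+1^0 = +1.
(a,b)_13: α=1, u≡7; β=1, v≡10 (mod 13); (7|13)=-1, (10|13)=+1; sign (−1)^0·-1^1·+1^1 = -1.
(a,b)_3: α=-1, u≡2; β=1, v≡2 (mod 3); (2|3)=-1, (2|3)=-1; sign (−1)^1·-1^1·-1^-1 = -1.
(a,b)_11: α=3, u≡1; β=2, v≡7 (mod 11); (1|11)=+1, (7|11)=-1; sign (−1)^0·+1^2·-1^3 = -1.
(a,b)_∞: sgn(-6006)=−, sgn(546)=+, so +1.
Ram(-6006, 546) = {2, 3, 11, 13}; no ℚ_2-point on the conic.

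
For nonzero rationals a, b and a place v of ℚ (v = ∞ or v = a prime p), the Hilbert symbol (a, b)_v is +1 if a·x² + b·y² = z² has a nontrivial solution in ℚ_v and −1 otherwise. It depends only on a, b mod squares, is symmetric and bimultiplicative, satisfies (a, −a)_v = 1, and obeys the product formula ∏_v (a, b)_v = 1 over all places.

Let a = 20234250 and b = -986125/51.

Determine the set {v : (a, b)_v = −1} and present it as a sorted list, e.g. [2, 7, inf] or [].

[3, 17]

(a, b) ≡ (170, -41055) mod (ℚ^×)²; places V = {2, 3, 5, 7, 17, 23, ∞}.
(a,b)_5: α=3, u≡4; β=3, v≡1 (mod 5); (4|5)=+1, (1|5)=+1; sign (−1)^0·+1^3·+1^3 = +1.
(a,b)_2: α=1, β=0; u≡5, v≡1 (mod 8); ε(u)ε(v)=0·0, αω(v)=1·0, βω(u)=0·1; sum ≡ 0  ⇒  +1.
(a,b)_7: α=0, u≡1; β=3, v≡1 (mod 7); (1|7)=+1, (1|7)=+1; sign (−1)^0·+1^3·+1^0 = +1.
(a,b)_17: α=1, u≡12; β=-1, v≡15 (mod 17); (12|17)=-1, (15|17)=+1; sign (−1)^0·-1^-1·+1^1 = -1.
(a,b)_∞: sgn(170)=+, sgn(-41055)=−, so +1.
(a,b)_3: α=2, u≡2; β=-1, v≡1 (mod 3); (2|3)=-1, (1|3)=+1; sign (−1)^0·-1^-1·+1^2 = -1.
(a,b)_23: α=2, u≡1; β=1, v≡4 (mod 23); (1|23)=+1, (4|23)=+1; sign (−1)^0·+1^1·+1^2 = +1.
Ram(170, -41055) = {3, 17}; no ℚ_3-point on the conic.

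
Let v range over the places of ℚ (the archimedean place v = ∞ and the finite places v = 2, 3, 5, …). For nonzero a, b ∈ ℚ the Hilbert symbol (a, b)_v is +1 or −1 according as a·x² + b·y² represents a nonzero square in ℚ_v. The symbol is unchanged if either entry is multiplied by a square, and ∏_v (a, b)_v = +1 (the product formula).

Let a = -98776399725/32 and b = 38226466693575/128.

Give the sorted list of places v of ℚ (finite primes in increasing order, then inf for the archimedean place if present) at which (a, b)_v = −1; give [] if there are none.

(a, b) ≡ (-52762, 2268766) mod (ℚ^×)²; places V = {2, 3, 5, 23, 31, 37, 43, ∞}.
(a,b)_31: α=1, u≡21; β=1, v≡22 (mod 31); (21|31)=-1, (22|31)=-1; sign (−1)^1·-1^1·-1^1 = -1.
(a,b)_5: α=2, u≡3; β=2, v≡1 (mod 5); (3|5)=-1, (1|5)=+1; sign (−1)^0·-1^2·+1^2 = +1.
(a,b)_∞: sgn(-52762)=−, sgn(2268766)=+, so +1.
(a,b)_43: α=2, u≡8; β=3, v≡25 (mod 43); (8|43)=-1, (25|43)=+1; sign (−1)^0·-1^3·+1^2 = -1.
(a,b)_2: α=-5, β=-7; u≡3, v≡7 (mod 8); ε(u)ε(v)=1·1, αω(v)=-5·0, βω(u)=-7·1; sum ≡ 0  ⇒  +1.
(a,b)_23: α=1, u≡3; β=1, v≡3 (mod 23); (3|23)=+1, (3|23)=+1; sign (−1)^1·+1^1·+1^1 = -1.
(a,b)_37: α=1, u≡20; β=1, v≡26 (mod 37); (20|37)=-1, (26|37)=+1; sign (−1)^0·-1^1·+1^1 = -1.
(a,b)_3: α=4, u≡2; β=6, v≡1 (mod 3); (2|3)=-1, (1|3)=+1; sign (−1)^0·-1^6·+1^4 = +1.
|Ram(-52762, 2268766)| = 4, even; anisotropic at {23, 31, 37, 43}.

[23, 31, 37, 43]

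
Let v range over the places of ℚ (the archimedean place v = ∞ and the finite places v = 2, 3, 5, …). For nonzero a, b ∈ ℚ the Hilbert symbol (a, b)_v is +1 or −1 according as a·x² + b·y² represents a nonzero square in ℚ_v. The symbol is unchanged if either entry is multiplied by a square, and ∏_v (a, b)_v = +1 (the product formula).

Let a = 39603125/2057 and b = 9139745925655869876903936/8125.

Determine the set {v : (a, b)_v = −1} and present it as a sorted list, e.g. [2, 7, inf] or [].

Mod squares: a ≡ 1077205, b ≡ 2678962. Check v ∈ {∞, 2, 3, 5, 7, 11, 13, 17, 19, 23, 29}.
v=11: a=11^-2·(≡2), b=11^1·(≡8) mod 11; (2|11)=-1, (8|11)=-1; (−1)^{-2·1·5}·(-1)^1·(-1)^-2 = -1.
v=19: a=19^1·(≡15), b=19^3·(≡15) mod 19; (15|19)=-1, (15|19)=-1; (−1)^{1·3·9}·(-1)^3·(-1)^1 = -1.
v=∞: 1077205 > 0 and 2678962 > 0  ⇒  (a,b)_∞ = +1.
v=2: v_2(a)=0, v_2(b)=13; units ≡ 5, 1 (mod 8); ε·ε+αω+βω = 0·0+0·0+13·1 ≡ 1  ⇒  (a,b)_2 = -1.
v=7: a=7^0·(≡5), b=7^2·(≡5) mod 7; (5|7)=-1, (5|7)=-1; (−1)^{0·2·3}·(-1)^2·(-1)^0 = +1.
v=23: a=23^1·(≡21), b=23^4·(≡11) mod 23; (21|23)=-1, (11|23)=-1; (−1)^{1·4·11}·(-1)^4·(-1)^1 = -1.
v=3: a=3^0·(≡1), b=3^2·(≡1) mod 3; (1|3)=+1, (1|3)=+1; (−1)^{0·2·1}·(+1)^2·(+1)^0 = +1.
v=17: a=17^-1·(≡5), b=17^3·(≡8) mod 17; (5|17)=-1, (8|17)=+1; (−1)^{-1·3·8}·(-1)^3·(+1)^-1 = -1.
v=29: a=29^1·(≡7), b=29^3·(≡20) mod 29; (7|29)=+1, (20|29)=+1; (−1)^{1·3·14}·(+1)^3·(+1)^1 = +1.
v=5: a=5^5·(≡4), b=5^-4·(≡2) mod 5; (4|5)=+1, (2|5)=-1; (−1)^{5·-4·2}·(+1)^-4·(-1)^5 = -1.
v=13: a=13^0·(≡1), b=13^-1·(≡8) mod 13; (1|13)=+1, (8|13)=-1; (−1)^{0·-1·6}·(+1)^-1·(-1)^0 = +1.
(1077205, 2678962 / ℚ) ramifies at {2, 5, 11, 17, 19, 23}: a division algebra.

[2, 5, 11, 17, 19, 23]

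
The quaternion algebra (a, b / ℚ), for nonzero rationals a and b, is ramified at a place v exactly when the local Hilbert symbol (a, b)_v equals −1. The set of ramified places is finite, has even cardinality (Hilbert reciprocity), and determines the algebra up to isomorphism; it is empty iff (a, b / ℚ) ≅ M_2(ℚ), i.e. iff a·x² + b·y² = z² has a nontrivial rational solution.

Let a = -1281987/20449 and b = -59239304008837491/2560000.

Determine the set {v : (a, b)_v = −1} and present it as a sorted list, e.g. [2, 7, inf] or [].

(a, b) ≡ (-323, -447051) mod (ℚ^×)²; places V = {2, 3, 5, 7, 11, 13, 17, 19, 23, 31, ∞}.
(a,b)_7: α=2, u≡5; β=4, v≡1 (mod 7); (5|7)=-1, (1|7)=+1; sign (−1)^0·-1^4·+1^2 = +1.
(a,b)_13: α=-2, u≡2; β=0, v≡7 (mod 13); (2|13)=-1, (7|13)=-1; sign (−1)^0·-1^0·-1^-2 = +1.
(a,b)_5: α=0, u≡2; β=-4, v≡4 (mod 5); (2|5)=-1, (4|5)=+1; sign (−1)^0·-1^-4·+1^0 = +1.
(a,b)_23: α=0, u≡5; β=3, v≡15 (mod 23); (5|23)=-1, (15|23)=-1; sign (−1)^0·-1^3·-1^0 = -1.
(a,b)_2: α=0, β=-12; u≡5, v≡5 (mod 8); ε(u)ε(v)=0·0, αω(v)=0·1, βω(u)=-12·1; sum ≡ 0  ⇒  +1.
(a,b)_31: α=0, u≡4; β=1, v≡25 (mod 31); (4|31)=+1, (25|31)=+1; sign (−1)^0·+1^1·+1^0 = +1.
(a,b)_11: α=-2, u≡2; β=1, v≡9 (mod 11); (2|11)=-1, (9|11)=+1; sign (−1)^0·-1^1·+1^-2 = -1.
(a,b)_17: α=1, u≡8; β=2, v≡1 (mod 17); (8|17)=+1, (1|17)=+1; sign (−1)^0·+1^2·+1^1 = +1.
(a,b)_19: α=1, u≡3; β=3, v≡13 (mod 19); (3|19)=-1, (13|19)=-1; sign (−1)^1·-1^3·-1^1 = -1.
(a,b)_∞: sgn(-323)=−, sgn(-447051)=−, so -1.
(a,b)_3: α=4, u≡1; β=1, v≡2 (mod 3); (1|3)=+1, (2|3)=-1; sign (−1)^0·+1^1·-1^4 = +1.
|Ram(-323, -447051)| = 4, even; anisotropic at {11, 19, 23, ∞}.

[11, 19, 23, inf]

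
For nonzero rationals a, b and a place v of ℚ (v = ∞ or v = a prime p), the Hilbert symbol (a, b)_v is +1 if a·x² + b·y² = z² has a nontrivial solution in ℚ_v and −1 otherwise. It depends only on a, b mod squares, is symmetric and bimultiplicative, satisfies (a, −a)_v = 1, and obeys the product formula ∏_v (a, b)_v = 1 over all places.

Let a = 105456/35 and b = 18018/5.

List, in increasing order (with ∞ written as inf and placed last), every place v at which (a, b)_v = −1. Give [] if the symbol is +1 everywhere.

[2, 3]

Mod squares: a ≡ 1365, b ≡ 10010. Check v ∈ {∞, 2, 3, 5, 7, 11, 13}.
v=3: a=3^1·(≡2), b=3^2·(≡2) mod 3; (2|3)=-1, (2|3)=-1; (−1)^{1·2·1}·(-1)^2·(-1)^1 = -1.
v=∞: 1365 > 0 and 10010 > 0  ⇒  (a,b)_∞ = +1.
v=7: a=7^-1·(≡3), b=7^1·(≡1) mod 7; (3|7)=-1, (1|7)=+1; (−1)^{-1·1·3}·(-1)^1·(+1)^-1 = +1.
v=13: a=13^3·(≡1), b=13^1·(≡12) mod 13; (1|13)=+1, (12|13)=+1; (−1)^{3·1·6}·(+1)^1·(+1)^3 = +1.
v=5: a=5^-1·(≡3), b=5^-1·(≡3) mod 5; (3|5)=-1, (3|5)=-1; (−1)^{-1·-1·2}·(-1)^-1·(-1)^-1 = +1.
v=2: v_2(a)=4, v_2(b)=1; units ≡ 5, 5 (mod 8); ε·ε+αω+βω = 0·0+4·1+1·1 ≡ 1  ⇒  (a,b)_2 = -1.
v=11: a=11^0·(≡5), b=11^1·(≡2) mod 11; (5|11)=+1, (2|11)=-1; (−1)^{0·1·5}·(+1)^1·(-1)^0 = +1.
(1365, 10010 / ℚ) ramifies at {2, 3}: a division algebra.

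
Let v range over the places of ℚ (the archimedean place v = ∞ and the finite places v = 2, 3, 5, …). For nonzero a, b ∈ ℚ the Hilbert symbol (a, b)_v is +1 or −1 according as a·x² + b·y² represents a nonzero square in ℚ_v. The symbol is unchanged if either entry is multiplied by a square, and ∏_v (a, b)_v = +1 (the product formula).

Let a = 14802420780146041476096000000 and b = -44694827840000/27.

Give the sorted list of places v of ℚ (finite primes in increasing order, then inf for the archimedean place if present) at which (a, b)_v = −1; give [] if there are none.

[2, 3, 13, 17]

(a, b) ≡ (741, -838028022) mod (ℚ^×)²; places V = {2, 3, 5, 13, 17, 19, 29, 31, 37, ∞}.
(a,b)_31: α=2, u≡9; β=1, v≡19 (mod 31); (9|31)=+1, (19|31)=+1; sign (−1)^0·+1^1·+1^2 = +1.
(a,b)_∞: sgn(741)=+, sgn(-838028022)=−, so +1.
(a,b)_2: α=16, β=9; u≡5, v≡5 (mod 8); ε(u)ε(v)=0·0, αω(v)=16·1, βω(u)=9·1; sum ≡ 1  ⇒  -1.
(a,b)_29: α=2, u≡16; β=1, v≡24 (mod 29); (16|29)=+1, (24|29)=+1; sign (−1)^0·+1^1·+1^2 = +1.
(a,b)_3: α=1, u≡1; β=-3, v≡1 (mod 3); (1|3)=+1, (1|3)=+1; sign (−1)^1·+1^-3·+1^1 = -1.
(a,b)_19: α=3, u≡9; β=1, v≡18 (mod 19); (9|19)=+1, (18|19)=-1; sign (−1)^1·+1^1·-1^3 = +1.
(a,b)_13: α=3, u≡2; β=1, v≡12 (mod 13); (2|13)=-1, (12|13)=+1; sign (−1)^0·-1^1·+1^3 = -1.
(a,b)_37: α=2, u≡7; β=1, v≡9 (mod 37); (7|37)=+1, (9|37)=+1; sign (−1)^0·+1^1·+1^2 = +1.
(a,b)_5: α=6, u≡4; β=4, v≡3 (mod 5); (4|5)=+1, (3|5)=-1; sign (−1)^0·+1^4·-1^6 = +1.
(a,b)_17: α=2, u≡10; β=1, v≡1 (mod 17); (10|17)=-1, (1|17)=+1; sign (−1)^0·-1^1·+1^2 = -1.
(741, -838028022 / ℚ) ramifies at {2, 3, 13, 17}: a division algebra.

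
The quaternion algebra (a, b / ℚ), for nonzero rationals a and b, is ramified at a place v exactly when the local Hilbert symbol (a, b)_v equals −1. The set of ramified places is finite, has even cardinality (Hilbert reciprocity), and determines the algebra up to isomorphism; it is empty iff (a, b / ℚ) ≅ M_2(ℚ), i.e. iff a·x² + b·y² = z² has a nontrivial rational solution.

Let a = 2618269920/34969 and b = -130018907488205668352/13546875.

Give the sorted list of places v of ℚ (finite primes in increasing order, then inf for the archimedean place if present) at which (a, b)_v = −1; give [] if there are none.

[7, 31]

Mod squares: a ≡ 41230, b ≡ -186. Check v ∈ {∞, 2, 3, 5, 7, 11, 17, 19, 31}.
v=11: a=11^-2·(≡8), b=11^0·(≡9) mod 11; (8|11)=-1, (9|11)=+1; (−1)^{-2·0·5}·(-1)^0·(+1)^-2 = +1.
v=5: a=5^1·(≡1), b=5^-6·(≡4) mod 5; (1|5)=+1, (4|5)=+1; (−1)^{1·-6·2}·(+1)^-6·(+1)^1 = +1.
v=3: a=3^4·(≡1), b=3^-1·(≡1) mod 3; (1|3)=+1, (1|3)=+1; (−1)^{4·-1·1}·(+1)^-1·(+1)^4 = +1.
v=∞: 41230 > 0 and -186 < 0  ⇒  (a,b)_∞ = +1.
v=31: a=31^1·(≡14), b=31^3·(≡28) mod 31; (14|31)=+1, (28|31)=+1; (−1)^{1·3·15}·(+1)^3·(+1)^1 = -1.
v=7: a=7^3·(≡6), b=7^8·(≡3) mod 7; (6|7)=-1, (3|7)=-1; (−1)^{3·8·3}·(-1)^8·(-1)^3 = -1.
v=17: a=17^-2·(≡14), b=17^-2·(≡2) mod 17; (14|17)=-1, (2|17)=+1; (−1)^{-2·-2·8}·(-1)^-2·(+1)^-2 = +1.
v=2: v_2(a)=5, v_2(b)=21; units ≡ 7, 3 (mod 8); ε·ε+αω+βω = 1·1+5·1+21·0 ≡ 0  ⇒  (a,b)_2 = +1.
v=19: a=19^1·(≡9), b=19^2·(≡11) mod 19; (9|19)=+1, (11|19)=+1; (−1)^{1·2·9}·(+1)^2·(+1)^1 = +1.
(41230, -186 / ℚ) ramifies at {7, 31}: a division algebra.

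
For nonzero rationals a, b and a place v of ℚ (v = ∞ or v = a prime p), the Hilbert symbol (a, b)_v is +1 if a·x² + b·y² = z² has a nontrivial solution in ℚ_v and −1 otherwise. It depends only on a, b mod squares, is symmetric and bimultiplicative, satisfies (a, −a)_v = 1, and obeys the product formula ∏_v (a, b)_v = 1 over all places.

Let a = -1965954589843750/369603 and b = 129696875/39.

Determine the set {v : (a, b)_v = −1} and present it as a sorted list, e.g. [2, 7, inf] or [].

[2, 3]

(a, b) ≡ (-66, 1365) mod (ℚ^×)²; places V = {2, 3, 5, 7, 11, 13, ∞}.
(a,b)_3: α=-7, u≡2; β=-1, v≡2 (mod 3); (2|3)=-1, (2|3)=-1; sign (−1)^1·-1^-1·-1^-7 = -1.
(a,b)_2: α=1, β=0; u≡7, v≡5 (mod 8); ε(u)ε(v)=1·0, αω(v)=1·1, βω(u)=0·0; sum ≡ 1  ⇒  -1.
(a,b)_7: α=0, u≡4; β=3, v≡5 (mod 7); (4|7)=+1, (5|7)=-1; sign (−1)^0·+1^3·-1^0 = +1.
(a,b)_13: α=-2, u≡9; β=-1, v≡3 (mod 13); (9|13)=+1, (3|13)=+1; sign (−1)^0·+1^-1·+1^-2 = +1.
(a,b)_5: α=14, u≡1; β=5, v≡2 (mod 5); (1|5)=+1, (2|5)=-1; sign (−1)^0·+1^5·-1^14 = +1.
(a,b)_∞: sgn(-66)=−, sgn(1365)=+, so +1.
(a,b)_11: α=5, u≡5; β=2, v≡4 (mod 11); (5|11)=+1, (4|11)=+1; sign (−1)^0·+1^2·+1^5 = +1.
|Ram(-66, 1365)| = 2, even; anisotropic at {2, 3}.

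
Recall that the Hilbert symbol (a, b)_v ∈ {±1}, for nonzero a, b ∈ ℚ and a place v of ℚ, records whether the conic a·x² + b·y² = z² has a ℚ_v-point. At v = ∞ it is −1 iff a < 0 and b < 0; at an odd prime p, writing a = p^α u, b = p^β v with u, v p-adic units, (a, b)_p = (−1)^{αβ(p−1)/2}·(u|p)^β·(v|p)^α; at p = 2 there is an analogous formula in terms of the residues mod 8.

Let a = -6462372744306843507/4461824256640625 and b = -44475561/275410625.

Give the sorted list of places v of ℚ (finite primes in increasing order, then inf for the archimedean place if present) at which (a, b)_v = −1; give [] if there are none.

[17, inf]

Mod squares: a ≡ -51, b ≡ -17. Check v ∈ {∞, 2, 3, 5, 7, 11, 13, 17, 19, 23}.
v=13: a=13^4·(≡4), b=13^2·(≡9) mod 13; (4|13)=+1, (9|13)=+1; (−1)^{4·2·6}·(+1)^2·(+1)^4 = +1.
v=17: a=17^-1·(≡12), b=17^-1·(≡8) mod 17; (12|17)=-1, (8|17)=+1; (−1)^{-1·-1·8}·(-1)^-1·(+1)^-1 = -1.
v=2: v_2(a)=0, v_2(b)=0; units ≡ 5, 7 (mod 8); ε·ε+αω+βω = 0·1+0·0+0·1 ≡ 0  ⇒  (a,b)_2 = +1.
v=3: a=3^15·(≡1), b=3^6·(≡1) mod 3; (1|3)=+1, (1|3)=+1; (−1)^{15·6·1}·(+1)^6·(+1)^15 = +1.
v=∞: -51 < 0 and -17 < 0  ⇒  (a,b)_∞ = -1.
v=23: a=23^-4·(≡16), b=23^-2·(≡8) mod 23; (16|23)=+1, (8|23)=+1; (−1)^{-4·-2·11}·(+1)^-2·(+1)^-4 = +1.
v=7: a=7^-4·(≡6), b=7^-2·(≡1) mod 7; (6|7)=-1, (1|7)=+1; (−1)^{-4·-2·3}·(-1)^-2·(+1)^-4 = +1.
v=5: a=5^-8·(≡4), b=5^-4·(≡2) mod 5; (4|5)=+1, (2|5)=-1; (−1)^{-8·-4·2}·(+1)^-4·(-1)^-8 = +1.
v=19: a=19^4·(≡7), b=19^2·(≡14) mod 19; (7|19)=+1, (14|19)=-1; (−1)^{4·2·9}·(+1)^2·(-1)^4 = +1.
v=11: a=11^2·(≡4), b=11^0·(≡4) mod 11; (4|11)=+1, (4|11)=+1; (−1)^{2·0·5}·(+1)^0·(+1)^2 = +1.
Ram(-51, -17) = {17, ∞}; no ℚ_17-point on the conic.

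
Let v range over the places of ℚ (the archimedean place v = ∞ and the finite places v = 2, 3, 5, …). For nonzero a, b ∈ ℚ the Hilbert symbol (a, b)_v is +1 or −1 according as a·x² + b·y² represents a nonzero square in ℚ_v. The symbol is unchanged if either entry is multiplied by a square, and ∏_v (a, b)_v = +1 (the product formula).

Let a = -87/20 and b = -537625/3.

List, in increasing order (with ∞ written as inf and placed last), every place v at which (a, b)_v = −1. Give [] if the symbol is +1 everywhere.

[3, 17, 29, inf]

Mod squares: a ≡ -435, b ≡ -64515. Check v ∈ {∞, 2, 3, 5, 11, 17, 23, 29}.
v=3: a=3^1·(≡2), b=3^-1·(≡2) mod 3; (2|3)=-1, (2|3)=-1; (−1)^{1·-1·1}·(-1)^-1·(-1)^1 = -1.
v=17: a=17^0·(≡5), b=17^1·(≡4) mod 17; (5|17)=-1, (4|17)=+1; (−1)^{0·1·8}·(-1)^1·(+1)^0 = -1.
v=11: a=11^0·(≡5), b=11^1·(≡3) mod 11; (5|11)=+1, (3|11)=+1; (−1)^{0·1·5}·(+1)^1·(+1)^0 = +1.
v=23: a=23^0·(≡6), b=23^1·(≡13) mod 23; (6|23)=+1, (13|23)=+1; (−1)^{0·1·11}·(+1)^1·(+1)^0 = +1.
v=5: a=5^-1·(≡2), b=5^3·(≡3) mod 5; (2|5)=-1, (3|5)=-1; (−1)^{-1·3·2}·(-1)^3·(-1)^-1 = +1.
v=∞: -435 < 0 and -64515 < 0  ⇒  (a,b)_∞ = -1.
v=2: v_2(a)=-2, v_2(b)=0; units ≡ 5, 5 (mod 8); ε·ε+αω+βω = 0·0+-2·1+0·1 ≡ 0  ⇒  (a,b)_2 = +1.
v=29: a=29^1·(≡10), b=29^0·(≡2) mod 29; (10|29)=-1, (2|29)=-1; (−1)^{1·0·14}·(-1)^0·(-1)^1 = -1.
(-435, -64515 / ℚ) ramifies at {3, 17, 29, ∞}: a division algebra.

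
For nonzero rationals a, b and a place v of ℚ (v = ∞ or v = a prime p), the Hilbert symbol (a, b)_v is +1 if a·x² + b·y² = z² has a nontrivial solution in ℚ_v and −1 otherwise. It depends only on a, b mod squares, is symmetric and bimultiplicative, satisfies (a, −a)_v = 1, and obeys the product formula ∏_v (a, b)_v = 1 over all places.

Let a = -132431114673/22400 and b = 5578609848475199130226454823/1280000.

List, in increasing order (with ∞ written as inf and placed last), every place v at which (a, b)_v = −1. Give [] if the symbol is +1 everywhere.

(a, b) ≡ (-782782, 7854) mod (ℚ^×)²; places V = {2, 3, 5, 7, 11, 13, 17, 19, 23, ∞}.
(a,b)_3: α=8, u≡2; β=21, v≡2 (mod 3); (2|3)=-1, (2|3)=-1; sign (−1)^0·-1^21·-1^8 = -1.
(a,b)_5: α=-2, u≡2; β=-4, v≡1 (mod 5); (2|5)=-1, (1|5)=+1; sign (−1)^0·-1^-4·+1^-2 = +1.
(a,b)_11: α=1, u≡8; β=3, v≡6 (mod 11); (8|11)=-1, (6|11)=-1; sign (−1)^1·-1^3·-1^1 = -1.
(a,b)_13: α=1, u≡11; β=2, v≡11 (mod 13); (11|13)=-1, (11|13)=-1; sign (−1)^0·-1^2·-1^1 = -1.
(a,b)_19: α=2, u≡14; β=4, v≡6 (mod 19); (14|19)=-1, (6|19)=+1; sign (−1)^0·-1^4·+1^2 = +1.
(a,b)_2: α=-7, β=-11; u≡1, v≡7 (mod 8); ε(u)ε(v)=0·1, αω(v)=-7·0, βω(u)=-11·0; sum ≡ 0  ⇒  +1.
(a,b)_17: α=1, u≡6; β=3, v≡5 (mod 17); (6|17)=-1, (5|17)=-1; sign (−1)^0·-1^3·-1^1 = +1.
(a,b)_7: α=-1, u≡3; β=1, v≡1 (mod 7); (3|7)=-1, (1|7)=+1; sign (−1)^1·-1^1·+1^-1 = +1.
(a,b)_∞: sgn(-782782)=−, sgn(7854)=+, so +1.
(a,b)_23: α=1, u≡9; β=2, v≡10 (mod 23); (9|23)=+1, (10|23)=-1; sign (−1)^0·+1^2·-1^1 = -1.
Ram(-782782, 7854) = {3, 11, 13, 23}; no ℚ_3-point on the conic.

[3, 11, 13, 23]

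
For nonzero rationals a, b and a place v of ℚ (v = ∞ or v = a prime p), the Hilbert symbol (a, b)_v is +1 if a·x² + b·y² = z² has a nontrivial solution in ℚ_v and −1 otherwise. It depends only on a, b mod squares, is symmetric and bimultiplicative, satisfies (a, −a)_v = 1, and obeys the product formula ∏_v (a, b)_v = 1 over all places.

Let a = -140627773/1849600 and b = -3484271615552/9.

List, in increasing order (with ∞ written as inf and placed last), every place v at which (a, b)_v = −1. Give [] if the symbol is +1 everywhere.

[2, inf]

Mod squares: a ≡ -13, b ≡ -3857. Check v ∈ {∞, 2, 3, 5, 7, 11, 13, 17, 19, 23, 29}.
v=11: a=11^2·(≡5), b=11^0·(≡1) mod 11; (5|11)=+1, (1|11)=+1; (−1)^{2·0·5}·(+1)^0·(+1)^2 = +1.
v=19: a=19^0·(≡17), b=19^1·(≡9) mod 19; (17|19)=+1, (9|19)=+1; (−1)^{0·1·9}·(+1)^1·(+1)^0 = +1.
v=13: a=13^3·(≡10), b=13^2·(≡9) mod 13; (10|13)=+1, (9|13)=+1; (−1)^{3·2·6}·(+1)^2·(+1)^3 = +1.
v=∞: -13 < 0 and -3857 < 0  ⇒  (a,b)_∞ = -1.
v=2: v_2(a)=-8, v_2(b)=6; units ≡ 3, 7 (mod 8); ε·ε+αω+βω = 1·1+-8·0+6·1 ≡ 1  ⇒  (a,b)_2 = -1.
v=5: a=5^-2·(≡3), b=5^0·(≡2) mod 5; (3|5)=-1, (2|5)=-1; (−1)^{-2·0·2}·(-1)^0·(-1)^-2 = +1.
v=29: a=29^0·(≡24), b=29^1·(≡18) mod 29; (24|29)=+1, (18|29)=-1; (−1)^{0·1·14}·(+1)^1·(-1)^0 = +1.
v=17: a=17^-2·(≡15), b=17^4·(≡16) mod 17; (15|17)=+1, (16|17)=+1; (−1)^{-2·4·8}·(+1)^4·(+1)^-2 = +1.
v=7: a=7^0·(≡2), b=7^1·(≡4) mod 7; (2|7)=+1, (4|7)=+1; (−1)^{0·1·3}·(+1)^1·(+1)^0 = +1.
v=23: a=23^2·(≡15), b=23^0·(≡22) mod 23; (15|23)=-1, (22|23)=-1; (−1)^{2·0·11}·(-1)^0·(-1)^2 = +1.
v=3: a=3^0·(≡2), b=3^-2·(≡1) mod 3; (2|3)=-1, (1|3)=+1; (−1)^{0·-2·1}·(-1)^-2·(+1)^0 = +1.
Ram(-13, -3857) = {2, ∞}; no ℚ_2-point on the conic.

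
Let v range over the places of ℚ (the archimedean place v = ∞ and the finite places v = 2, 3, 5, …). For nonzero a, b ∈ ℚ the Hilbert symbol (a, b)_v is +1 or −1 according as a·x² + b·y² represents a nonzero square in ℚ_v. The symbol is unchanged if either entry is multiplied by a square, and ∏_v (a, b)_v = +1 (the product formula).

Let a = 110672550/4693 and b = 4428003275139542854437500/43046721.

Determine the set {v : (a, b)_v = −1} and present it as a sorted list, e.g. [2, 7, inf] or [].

[2, 19, 23, 31]

(a, b) ≡ (22126, 176111) mod (ℚ^×)²; places V = {2, 3, 5, 7, 13, 17, 19, 23, 31, 37, ∞}.
(a,b)_23: α=1, u≡20; β=3, v≡14 (mod 23); (20|23)=-1, (14|23)=-1; sign (−1)^1·-1^3·-1^1 = -1.
(a,b)_17: α=2, u≡8; β=0, v≡8 (mod 17); (8|17)=+1, (8|17)=+1; sign (−1)^0·+1^0·+1^2 = +1.
(a,b)_37: α=1, u≡13; β=4, v≡25 (mod 37); (13|37)=-1, (25|37)=+1; sign (−1)^0·-1^4·+1^1 = +1.
(a,b)_7: α=0, u≡3; β=4, v≡5 (mod 7); (3|7)=-1, (5|7)=-1; sign (−1)^0·-1^4·-1^0 = +1.
(a,b)_13: α=-1, u≡4; β=3, v≡1 (mod 13); (4|13)=+1, (1|13)=+1; sign (−1)^0·+1^3·+1^-1 = +1.
(a,b)_2: α=1, β=2; u≡7, v≡7 (mod 8); ε(u)ε(v)=1·1, αω(v)=1·0, βω(u)=2·0; sum ≡ 1  ⇒  -1.
(a,b)_5: α=2, u≡4; β=6, v≡4 (mod 5); (4|5)=+1, (4|5)=+1; sign (−1)^0·+1^6·+1^2 = +1.
(a,b)_∞: sgn(22126)=+, sgn(176111)=+, so +1.
(a,b)_19: α=-2, u≡3; β=1, v≡16 (mod 19); (3|19)=-1, (16|19)=+1; sign (−1)^0·-1^1·+1^-2 = -1.
(a,b)_31: α=0, u≡11; β=1, v≡9 (mod 31); (11|31)=-1, (9|31)=+1; sign (−1)^0·-1^1·+1^0 = -1.
(a,b)_3: α=2, u≡1; β=-16, v≡2 (mod 3); (1|3)=+1, (2|3)=-1; sign (−1)^0·+1^-16·-1^2 = +1.
|Ram(22126, 176111)| = 4, even; anisotropic at {2, 19, 23, 31}.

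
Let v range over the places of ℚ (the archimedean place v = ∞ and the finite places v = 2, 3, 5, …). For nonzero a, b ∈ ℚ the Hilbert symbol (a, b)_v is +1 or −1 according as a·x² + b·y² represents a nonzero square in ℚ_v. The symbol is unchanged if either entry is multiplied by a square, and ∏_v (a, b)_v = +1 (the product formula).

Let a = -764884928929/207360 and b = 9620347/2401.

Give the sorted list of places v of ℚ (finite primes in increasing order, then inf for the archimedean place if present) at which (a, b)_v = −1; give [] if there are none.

(a, b) ≡ (-10, 43) mod (ℚ^×)²; places V = {2, 3, 5, 7, 11, 43, ∞}.
(a,b)_∞: sgn(-10)=−, sgn(43)=+, so +1.
(a,b)_11: α=2, u≡1; β=2, v≡7 (mod 11); (1|11)=+1, (7|11)=-1; sign (−1)^0·+1^2·-1^2 = +1.
(a,b)_5: α=-1, u≡3; β=0, v≡2 (mod 5); (3|5)=-1, (2|5)=-1; sign (−1)^0·-1^0·-1^-1 = -1.
(a,b)_3: α=-4, u≡2; β=0, v≡1 (mod 3); (2|3)=-1, (1|3)=+1; sign (−1)^0·-1^0·+1^-4 = +1.
(a,b)_7: α=0, u≡2; β=-4, v≡2 (mod 7); (2|7)=+1, (2|7)=+1; sign (−1)^0·+1^-4·+1^0 = +1.
(a,b)_43: α=6, u≡19; β=3, v≡38 (mod 43); (19|43)=-1, (38|43)=+1; sign (−1)^0·-1^3·+1^6 = -1.
(a,b)_2: α=-9, β=0; u≡3, v≡3 (mod 8); ε(u)ε(v)=1·1, αω(v)=-9·1, βω(u)=0·1; sum ≡ 0  ⇒  +1.
|Ram(-10, 43)| = 2, even; anisotropic at {5, 43}.

[5, 43]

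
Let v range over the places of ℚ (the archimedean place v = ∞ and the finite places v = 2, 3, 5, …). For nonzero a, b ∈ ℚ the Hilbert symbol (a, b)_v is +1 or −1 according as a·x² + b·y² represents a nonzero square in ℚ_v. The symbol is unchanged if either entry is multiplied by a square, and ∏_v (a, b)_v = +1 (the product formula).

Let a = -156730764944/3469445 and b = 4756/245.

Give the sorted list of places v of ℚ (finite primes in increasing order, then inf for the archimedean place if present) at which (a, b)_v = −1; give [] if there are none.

(a, b) ≡ (-205, 5945) mod (ℚ^×)²; places V = {2, 5, 7, 13, 17, 29, 41, ∞}.
(a,b)_2: α=4, β=2; u≡3, v≡1 (mod 8); ε(u)ε(v)=1·0, αω(v)=4·0, βω(u)=2·1; sum ≡ 0  ⇒  +1.
(a,b)_17: α=-2, u≡9; β=0, v≡14 (mod 17); (9|17)=+1, (14|17)=-1; sign (−1)^0·+1^0·-1^-2 = +1.
(a,b)_5: α=-1, u≡4; β=-1, v≡4 (mod 5); (4|5)=+1, (4|5)=+1; sign (−1)^0·+1^-1·+1^-1 = +1.
(a,b)_13: α=2, u≡1; β=0, v≡1 (mod 13); (1|13)=+1, (1|13)=+1; sign (−1)^0·+1^0·+1^2 = +1.
(a,b)_7: α=-4, u≡3; β=-2, v≡2 (mod 7); (3|7)=-1, (2|7)=+1; sign (−1)^0·-1^-2·+1^-4 = +1.
(a,b)_29: α=2, u≡26; β=1, v≡26 (mod 29); (26|29)=-1, (26|29)=-1; sign (−1)^0·-1^1·-1^2 = -1.
(a,b)_∞: sgn(-205)=−, sgn(5945)=+, so +1.
(a,b)_41: α=3, u≡23; β=1, v≡7 (mod 41); (23|41)=+1, (7|41)=-1; sign (−1)^0·+1^1·-1^3 = -1.
|Ram(-205, 5945)| = 2, even; anisotropic at {29, 41}.

[29, 41]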